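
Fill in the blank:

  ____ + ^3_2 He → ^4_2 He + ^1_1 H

Conserve mass number: A + 3 = 4 + 1, so A = 2.
Conserve atomic number: Z + 2 = 2 + 1, so Z = 1.
A = 2 and Z = 1 is ^2_1 H — a deuteron.

deuteron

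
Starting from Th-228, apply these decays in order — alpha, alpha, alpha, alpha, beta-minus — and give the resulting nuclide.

Bi-212

Start: (A, Z) = (228, 90).
After α: (224, 88).
After α: (220, 86).
After α: (216, 84).
After α: (212, 82).
After β⁻: (212, 83).
Z = 83 is bismuth.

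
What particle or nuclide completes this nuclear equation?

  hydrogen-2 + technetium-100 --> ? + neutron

Conserve mass number: 2 + 100 = A + 1, so A = 101.
Conserve atomic number: 1 + 43 = Z + 0, so Z = 44.
Z = 44 is ruthenium, so the species is ruthenium-101.

Ru-101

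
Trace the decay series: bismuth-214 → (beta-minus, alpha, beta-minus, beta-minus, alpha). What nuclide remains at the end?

Pb-206

Start: (A, Z) = (214, 83).
After β⁻: (214, 84).
After α: (210, 82).
After β⁻: (210, 83).
After β⁻: (210, 84).
After α: (206, 82).
Z = 82 is lead.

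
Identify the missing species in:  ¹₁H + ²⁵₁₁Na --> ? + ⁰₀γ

Conserve mass number: 1 + 25 = A + 0, so A = 26.
Conserve atomic number: 1 + 11 = Z + 0, so Z = 12.
Z = 12 is magnesium, so the species is ²⁶₁₂Mg.

Mg-26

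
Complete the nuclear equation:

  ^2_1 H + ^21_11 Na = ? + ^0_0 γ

Conserve mass number: 2 + 21 = A + 0, so A = 23.
Conserve atomic number: 1 + 11 = Z + 0, so Z = 12.
Z = 12 is magnesium, so the species is ^23_12 Mg.

Mg-23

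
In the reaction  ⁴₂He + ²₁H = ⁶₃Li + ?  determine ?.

gamma ray

Conserve mass number: 4 + 2 = 6 + A, so A = 0.
Conserve atomic number: 2 + 1 = 3 + Z, so Z = 0.
A = 0 and Z = 0 is ⁰₀γ — a gamma ray.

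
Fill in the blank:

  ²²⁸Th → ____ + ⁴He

Conserve mass number: 228 = A + 4, so A = 224.
Conserve atomic number: 90 = Z + 2, so Z = 88.
Z = 88 is radium, so the species is ²²⁴Ra.

Ra-224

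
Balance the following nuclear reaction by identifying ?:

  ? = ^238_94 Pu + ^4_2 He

Cm-242

Conserve mass number: A = 238 + 4, so A = 242.
Conserve atomic number: Z = 94 + 2, so Z = 96.
Z = 96 is curium, so the species is ^242_96 Cm.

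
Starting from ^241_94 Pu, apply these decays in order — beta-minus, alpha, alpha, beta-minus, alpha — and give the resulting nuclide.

Th-229

Start: (A, Z) = (241, 94).
After β⁻: (241, 95).
After α: (237, 93).
After α: (233, 91).
After β⁻: (233, 92).
After α: (229, 90).
Z = 90 is thorium.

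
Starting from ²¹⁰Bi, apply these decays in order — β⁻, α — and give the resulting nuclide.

Start: (A, Z) = (210, 83).
After β⁻: (210, 84).
After α: (206, 82).
Z = 82 is lead.

Pb-206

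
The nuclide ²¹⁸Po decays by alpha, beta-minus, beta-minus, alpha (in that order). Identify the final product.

Start: (A, Z) = (218, 84).
After α: (214, 82).
After β⁻: (214, 83).
After β⁻: (214, 84).
After α: (210, 82).
Z = 82 is lead.

Pb-210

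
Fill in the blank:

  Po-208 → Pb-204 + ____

alpha particle

Conserve mass number: 208 = 204 + A, so A = 4.
Conserve atomic number: 84 = 82 + Z, so Z = 2.
A = 4 and Z = 2 is He-4 — an alpha particle.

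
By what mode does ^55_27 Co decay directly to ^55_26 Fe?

beta-plus decay or electron capture

ΔA = 55 − 55 = 0; ΔZ = 26 − 27 = -1.
A is unchanged and Z drops by 1 — a proton has become a neutron (β⁺ emission or electron capture).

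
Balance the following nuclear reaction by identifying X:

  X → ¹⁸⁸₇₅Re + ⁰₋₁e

Conserve mass number: A = 188 + 0, so A = 188.
Conserve atomic number: Z = 75 − 1, so Z = 74.
Z = 74 is tungsten, so the species is ¹⁸⁸₇₄W.

W-188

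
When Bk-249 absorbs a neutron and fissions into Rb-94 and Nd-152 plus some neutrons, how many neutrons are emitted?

4

Conserve mass number: 250 = 94 + 152 + k, so k = 250 − 246 = 4.
Check atomic number: 97 = 37 + 60 + 0 = 97. ✓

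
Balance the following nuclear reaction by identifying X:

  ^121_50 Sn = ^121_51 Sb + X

Conserve mass number: 121 = 121 + A, so A = 0.
Conserve atomic number: 50 = 51 + Z, so Z = -1.
A = 0 and Z = -1 is ^0_-1 e — a beta-minus particle.

beta-minus particle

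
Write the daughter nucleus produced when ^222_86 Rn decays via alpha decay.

Alpha decay: mass number changes by -4, atomic number by -2.
A: 222 − 4 = 218; Z: 86 − 2 = 84.
Z = 84 is polonium, so the daughter is ^218_84 Po.

Po-218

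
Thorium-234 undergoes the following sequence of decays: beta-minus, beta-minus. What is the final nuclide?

U-234

Start: (A, Z) = (234, 90).
After β⁻: (234, 91).
After β⁻: (234, 92).
Z = 92 is uranium.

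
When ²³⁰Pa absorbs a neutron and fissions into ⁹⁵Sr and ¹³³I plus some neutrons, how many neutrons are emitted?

Conserve mass number: 231 = 95 + 133 + k, so k = 231 − 228 = 3.
Check atomic number: 91 = 38 + 53 + 0 = 91. ✓

3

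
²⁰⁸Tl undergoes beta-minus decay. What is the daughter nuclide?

Pb-208

Beta-minus decay: mass number changes by +0, atomic number by +1.
A: 208 = 208; Z: 81 + 1 = 82.
Z = 82 is lead, so the daughter is ²⁰⁸Pb.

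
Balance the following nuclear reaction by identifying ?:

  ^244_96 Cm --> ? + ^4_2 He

Conserve mass number: 244 = A + 4, so A = 240.
Conserve atomic number: 96 = Z + 2, so Z = 94.
Z = 94 is plutonium, so the species is ^240_94 Pu.

Pu-240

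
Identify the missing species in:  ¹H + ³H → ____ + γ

Conserve mass number: 1 + 3 = A + 0, so A = 4.
Conserve atomic number: 1 + 1 = Z + 0, so Z = 2.
A = 4 and Z = 2 is ⁴He — an alpha particle.

He-4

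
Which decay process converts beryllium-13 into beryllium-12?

ΔA = 12 − 13 = -1; ΔZ = 4 − 4 = +0.
A drops by 1 with Z unchanged — a neutron was emitted.

neutron emission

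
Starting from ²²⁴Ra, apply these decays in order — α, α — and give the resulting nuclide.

Start: (A, Z) = (224, 88).
After α: (220, 86).
After α: (216, 84).
Z = 84 is polonium.

Po-216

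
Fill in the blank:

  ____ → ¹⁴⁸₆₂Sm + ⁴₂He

Gd-152

Conserve mass number: A = 148 + 4, so A = 152.
Conserve atomic number: Z = 62 + 2, so Z = 64.
Z = 64 is gadolinium, so the species is ¹⁵²₆₄Gd.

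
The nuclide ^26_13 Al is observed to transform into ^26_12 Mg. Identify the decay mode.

ΔA = 26 − 26 = 0; ΔZ = 12 − 13 = -1.
A is unchanged and Z drops by 1 — a proton has become a neutron (β⁺ emission or electron capture).

beta-plus decay or electron capture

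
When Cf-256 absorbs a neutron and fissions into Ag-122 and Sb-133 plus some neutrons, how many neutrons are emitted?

2

Conserve mass number: 257 = 122 + 133 + k, so k = 257 − 255 = 2.
Check atomic number: 98 = 47 + 51 + 0 = 98. ✓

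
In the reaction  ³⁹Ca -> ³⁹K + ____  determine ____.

positron

Conserve mass number: 39 = 39 + A, so A = 0.
Conserve atomic number: 20 = 19 + Z, so Z = 1.
A = 0 and Z = 1 is e⁺ — a positron.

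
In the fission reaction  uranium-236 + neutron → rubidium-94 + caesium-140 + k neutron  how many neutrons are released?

3

Conserve mass number: 237 = 94 + 140 + k, so k = 237 − 234 = 3.
Check atomic number: 92 = 37 + 55 + 0 = 92. ✓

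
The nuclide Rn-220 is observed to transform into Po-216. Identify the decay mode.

alpha decay

ΔA = 216 − 220 = -4; ΔZ = 84 − 86 = -2.
A drops by 4 and Z drops by 2 — the signature of alpha emission.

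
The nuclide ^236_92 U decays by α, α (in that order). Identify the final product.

Start: (A, Z) = (236, 92).
After α: (232, 90).
After α: (228, 88).
Z = 88 is radium.

Ra-228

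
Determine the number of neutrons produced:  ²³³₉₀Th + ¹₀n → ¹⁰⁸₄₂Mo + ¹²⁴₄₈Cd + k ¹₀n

2

Conserve mass number: 234 = 108 + 124 + k, so k = 234 − 232 = 2.
Check atomic number: 90 = 42 + 48 + 0 = 90. ✓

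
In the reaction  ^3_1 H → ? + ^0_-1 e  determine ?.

He-3

Conserve mass number: 3 = A + 0, so A = 3.
Conserve atomic number: 1 = Z − 1, so Z = 2.
Z = 2 is helium, so the species is ^3_2 He.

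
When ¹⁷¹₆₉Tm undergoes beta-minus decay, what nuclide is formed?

Beta-minus decay: mass number changes by +0, atomic number by +1.
A: 171 = 171; Z: 69 + 1 = 70.
Z = 70 is ytterbium, so the daughter is ¹⁷¹₇₀Yb.

Yb-171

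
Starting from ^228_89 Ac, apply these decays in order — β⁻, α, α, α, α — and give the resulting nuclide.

Pb-212

Start: (A, Z) = (228, 89).
After β⁻: (228, 90).
After α: (224, 88).
After α: (220, 86).
After α: (216, 84).
After α: (212, 82).
Z = 82 is lead.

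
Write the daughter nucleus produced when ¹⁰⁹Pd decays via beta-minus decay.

Ag-109

Beta-minus decay: mass number changes by +0, atomic number by +1.
A: 109 = 109; Z: 46 + 1 = 47.
Z = 47 is silver, so the daughter is ¹⁰⁹Ag.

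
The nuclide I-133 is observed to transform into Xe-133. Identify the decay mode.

beta-minus decay

ΔA = 133 − 133 = 0; ΔZ = 54 − 53 = +1.
A is unchanged and Z rises by 1 — a neutron has become a proton (β⁻ decay).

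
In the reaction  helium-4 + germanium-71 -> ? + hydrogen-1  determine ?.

Conserve mass number: 4 + 71 = A + 1, so A = 74.
Conserve atomic number: 2 + 32 = Z + 1, so Z = 33.
Z = 33 is arsenic, so the species is arsenic-74.

As-74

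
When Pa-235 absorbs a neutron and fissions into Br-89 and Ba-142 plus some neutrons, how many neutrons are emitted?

Conserve mass number: 236 = 89 + 142 + k, so k = 236 − 231 = 5.
Check atomic number: 91 = 35 + 56 + 0 = 91. ✓

5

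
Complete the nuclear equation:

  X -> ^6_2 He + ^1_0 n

He-7

Conserve mass number: A = 6 + 1, so A = 7.
Conserve atomic number: Z = 2 + 0, so Z = 2.
Z = 2 is helium, so the species is ^7_2 He.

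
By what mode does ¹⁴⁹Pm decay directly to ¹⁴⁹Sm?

beta-minus decay

ΔA = 149 − 149 = 0; ΔZ = 62 − 61 = +1.
A is unchanged and Z rises by 1 — a neutron has become a proton (β⁻ decay).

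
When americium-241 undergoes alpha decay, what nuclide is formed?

Np-237

Alpha decay: mass number changes by -4, atomic number by -2.
A: 241 − 4 = 237; Z: 95 − 2 = 93.
Z = 93 is neptunium, so the daughter is neptunium-237.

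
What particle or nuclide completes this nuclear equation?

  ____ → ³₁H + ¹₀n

Conserve mass number: A = 3 + 1, so A = 4.
Conserve atomic number: Z = 1 + 0, so Z = 1.
Z = 1 is hydrogen, so the species is ⁴₁H.

H-4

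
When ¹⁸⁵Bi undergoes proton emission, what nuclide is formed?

Proton emission: mass number changes by -1, atomic number by -1.
A: 185 − 1 = 184; Z: 83 − 1 = 82.
Z = 82 is lead, so the daughter is ¹⁸⁴Pb.

Pb-184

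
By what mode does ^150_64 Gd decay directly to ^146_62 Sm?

alpha decay

ΔA = 146 − 150 = -4; ΔZ = 62 − 64 = -2.
A drops by 4 and Z drops by 2 — the signature of alpha emission.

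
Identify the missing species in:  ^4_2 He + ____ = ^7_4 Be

He-3

Conserve mass number: 4 + A = 7, so A = 3.
Conserve atomic number: 2 + Z = 4, so Z = 2.
Z = 2 is helium, so the species is ^3_2 He.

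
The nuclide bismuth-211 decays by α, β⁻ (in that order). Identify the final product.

Pb-207

Start: (A, Z) = (211, 83).
After α: (207, 81).
After β⁻: (207, 82).
Z = 82 is lead.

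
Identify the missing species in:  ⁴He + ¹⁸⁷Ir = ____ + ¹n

Conserve mass number: 4 + 187 = A + 1, so A = 190.
Conserve atomic number: 2 + 77 = Z + 0, so Z = 79.
Z = 79 is gold, so the species is ¹⁹⁰Au.

Au-190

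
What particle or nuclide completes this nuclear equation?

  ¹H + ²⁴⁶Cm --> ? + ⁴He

Am-243

Conserve mass number: 1 + 246 = A + 4, so A = 243.
Conserve atomic number: 1 + 96 = Z + 2, so Z = 95.
Z = 95 is americium, so the species is ²⁴³Am.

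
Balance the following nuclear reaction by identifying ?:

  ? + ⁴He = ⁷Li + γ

Conserve mass number: A + 4 = 7 + 0, so A = 3.
Conserve atomic number: Z + 2 = 3 + 0, so Z = 1.
A = 3 and Z = 1 is ³H — a triton.

triton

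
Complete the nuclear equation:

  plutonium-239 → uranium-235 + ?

Conserve mass number: 239 = 235 + A, so A = 4.
Conserve atomic number: 94 = 92 + Z, so Z = 2.
A = 4 and Z = 2 is helium-4 — an alpha particle.

alpha particle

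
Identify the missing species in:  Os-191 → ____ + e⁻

Ir-191

Conserve mass number: 191 = A + 0, so A = 191.
Conserve atomic number: 76 = Z − 1, so Z = 77.
Z = 77 is iridium, so the species is Ir-191.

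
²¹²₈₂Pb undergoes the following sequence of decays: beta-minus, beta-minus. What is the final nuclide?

Start: (A, Z) = (212, 82).
After β⁻: (212, 83).
After β⁻: (212, 84).
Z = 84 is polonium.

Po-212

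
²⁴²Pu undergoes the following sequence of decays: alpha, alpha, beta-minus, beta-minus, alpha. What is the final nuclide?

Th-230

Start: (A, Z) = (242, 94).
After α: (238, 92).
After α: (234, 90).
After β⁻: (234, 91).
After β⁻: (234, 92).
After α: (230, 90).
Z = 90 is thorium.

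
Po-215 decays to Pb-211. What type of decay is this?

ΔA = 211 − 215 = -4; ΔZ = 82 − 84 = -2.
A drops by 4 and Z drops by 2 — the signature of alpha emission.

alpha decay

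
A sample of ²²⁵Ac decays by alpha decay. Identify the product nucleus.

Alpha decay: mass number changes by -4, atomic number by -2.
A: 225 − 4 = 221; Z: 89 − 2 = 87.
Z = 87 is francium, so the daughter is ²²¹Fr.

Fr-221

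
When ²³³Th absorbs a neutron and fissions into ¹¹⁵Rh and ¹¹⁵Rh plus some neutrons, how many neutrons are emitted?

4

Conserve mass number: 234 = 115 + 115 + k, so k = 234 − 230 = 4.
Check atomic number: 90 = 45 + 45 + 0 = 90. ✓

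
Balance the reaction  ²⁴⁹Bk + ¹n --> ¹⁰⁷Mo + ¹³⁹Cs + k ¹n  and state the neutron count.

Conserve mass number: 250 = 107 + 139 + k, so k = 250 − 246 = 4.
Check atomic number: 97 = 42 + 55 + 0 = 97. ✓

4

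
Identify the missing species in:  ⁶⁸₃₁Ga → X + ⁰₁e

Conserve mass number: 68 = A + 0, so A = 68.
Conserve atomic number: 31 = Z + 1, so Z = 30.
Z = 30 is zinc, so the species is ⁶⁸₃₀Zn.

Zn-68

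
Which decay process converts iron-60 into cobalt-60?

beta-minus decay

ΔA = 60 − 60 = 0; ΔZ = 27 − 26 = +1.
A is unchanged and Z rises by 1 — a neutron has become a proton (β⁻ decay).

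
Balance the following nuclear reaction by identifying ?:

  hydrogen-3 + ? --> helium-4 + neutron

Conserve mass number: 3 + A = 4 + 1, so A = 2.
Conserve atomic number: 1 + Z = 2 + 0, so Z = 1.
A = 2 and Z = 1 is hydrogen-2 — a deuteron.

deuteron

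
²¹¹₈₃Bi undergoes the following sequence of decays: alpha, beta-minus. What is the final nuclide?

Start: (A, Z) = (211, 83).
After α: (207, 81).
After β⁻: (207, 82).
Z = 82 is lead.

Pb-207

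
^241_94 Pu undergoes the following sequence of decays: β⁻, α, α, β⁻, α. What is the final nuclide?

Start: (A, Z) = (241, 94).
After β⁻: (241, 95).
After α: (237, 93).
After α: (233, 91).
After β⁻: (233, 92).
After α: (229, 90).
Z = 90 is thorium.

Th-229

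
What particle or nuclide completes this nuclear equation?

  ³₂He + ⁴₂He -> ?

Be-7

Conserve mass number: 3 + 4 = A, so A = 7.
Conserve atomic number: 2 + 2 = Z, so Z = 4.
Z = 4 is beryllium, so the species is ⁷₄Be.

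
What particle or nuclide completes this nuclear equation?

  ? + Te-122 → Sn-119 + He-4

neutron

Conserve mass number: A + 122 = 119 + 4, so A = 1.
Conserve atomic number: Z + 52 = 50 + 2, so Z = 0.
A = 1 and Z = 0 is n — a neutron.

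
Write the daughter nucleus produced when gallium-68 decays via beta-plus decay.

Beta-plus decay: mass number changes by +0, atomic number by -1.
A: 68 = 68; Z: 31 − 1 = 30.
Z = 30 is zinc, so the daughter is zinc-68.

Zn-68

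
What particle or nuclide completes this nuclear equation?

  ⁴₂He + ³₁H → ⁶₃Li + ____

neutron

Conserve mass number: 4 + 3 = 6 + A, so A = 1.
Conserve atomic number: 2 + 1 = 3 + Z, so Z = 0.
A = 1 and Z = 0 is ¹₀n — a neutron.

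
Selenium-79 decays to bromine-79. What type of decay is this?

beta-minus decay

ΔA = 79 − 79 = 0; ΔZ = 35 − 34 = +1.
A is unchanged and Z rises by 1 — a neutron has become a proton (β⁻ decay).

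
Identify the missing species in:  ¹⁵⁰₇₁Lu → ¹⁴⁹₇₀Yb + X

proton

Conserve mass number: 150 = 149 + A, so A = 1.
Conserve atomic number: 71 = 70 + Z, so Z = 1.
A = 1 and Z = 1 is ¹₁H — a proton.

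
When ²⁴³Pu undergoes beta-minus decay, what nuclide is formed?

Beta-minus decay: mass number changes by +0, atomic number by +1.
A: 243 = 243; Z: 94 + 1 = 95.
Z = 95 is americium, so the daughter is ²⁴³Am.

Am-243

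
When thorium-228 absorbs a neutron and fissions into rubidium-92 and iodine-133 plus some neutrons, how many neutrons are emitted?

Conserve mass number: 229 = 92 + 133 + k, so k = 229 − 225 = 4.
Check atomic number: 90 = 37 + 53 + 0 = 90. ✓

4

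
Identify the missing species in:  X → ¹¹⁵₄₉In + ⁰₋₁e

Cd-115

Conserve mass number: A = 115 + 0, so A = 115.
Conserve atomic number: Z = 49 − 1, so Z = 48.
Z = 48 is cadmium, so the species is ¹¹⁵₄₈Cd.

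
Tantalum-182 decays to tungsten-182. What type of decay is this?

beta-minus decay

ΔA = 182 − 182 = 0; ΔZ = 74 − 73 = +1.
A is unchanged and Z rises by 1 — a neutron has become a proton (β⁻ decay).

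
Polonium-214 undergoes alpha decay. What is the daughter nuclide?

Alpha decay: mass number changes by -4, atomic number by -2.
A: 214 − 4 = 210; Z: 84 − 2 = 82.
Z = 82 is lead, so the daughter is lead-210.

Pb-210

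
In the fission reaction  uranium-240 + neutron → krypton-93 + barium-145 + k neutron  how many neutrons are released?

Conserve mass number: 241 = 93 + 145 + k, so k = 241 − 238 = 3.
Check atomic number: 92 = 36 + 56 + 0 = 92. ✓

3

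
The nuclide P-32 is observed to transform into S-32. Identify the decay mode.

ΔA = 32 − 32 = 0; ΔZ = 16 − 15 = +1.
A is unchanged and Z rises by 1 — a neutron has become a proton (β⁻ decay).

beta-minus decay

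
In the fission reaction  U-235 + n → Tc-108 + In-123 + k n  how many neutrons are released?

5

Conserve mass number: 236 = 108 + 123 + k, so k = 236 − 231 = 5.
Check atomic number: 92 = 43 + 49 + 0 = 92. ✓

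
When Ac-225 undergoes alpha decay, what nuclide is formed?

Alpha decay: mass number changes by -4, atomic number by -2.
A: 225 − 4 = 221; Z: 89 − 2 = 87.
Z = 87 is francium, so the daughter is Fr-221.

Fr-221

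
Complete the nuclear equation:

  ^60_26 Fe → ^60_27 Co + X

beta-minus particle

Conserve mass number: 60 = 60 + A, so A = 0.
Conserve atomic number: 26 = 27 + Z, so Z = -1.
A = 0 and Z = -1 is ^0_-1 e — a beta-minus particle.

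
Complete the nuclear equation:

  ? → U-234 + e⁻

Pa-234

Conserve mass number: A = 234 + 0, so A = 234.
Conserve atomic number: Z = 92 − 1, so Z = 91.
Z = 91 is protactinium, so the species is Pa-234.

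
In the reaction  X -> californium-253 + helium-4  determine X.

Fm-257

Conserve mass number: A = 253 + 4, so A = 257.
Conserve atomic number: Z = 98 + 2, so Z = 100.
Z = 100 is fermium, so the species is fermium-257.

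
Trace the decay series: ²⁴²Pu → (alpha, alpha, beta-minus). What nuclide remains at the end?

Pa-234

Start: (A, Z) = (242, 94).
After α: (238, 92).
After α: (234, 90).
After β⁻: (234, 91).
Z = 91 is protactinium.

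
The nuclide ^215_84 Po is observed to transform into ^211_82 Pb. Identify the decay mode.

ΔA = 211 − 215 = -4; ΔZ = 82 − 84 = -2.
A drops by 4 and Z drops by 2 — the signature of alpha emission.

alpha decay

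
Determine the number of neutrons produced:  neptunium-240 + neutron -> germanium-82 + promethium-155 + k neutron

Conserve mass number: 241 = 82 + 155 + k, so k = 241 − 237 = 4.
Check atomic number: 93 = 32 + 61 + 0 = 93. ✓

4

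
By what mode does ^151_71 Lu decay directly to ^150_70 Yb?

ΔA = 150 − 151 = -1; ΔZ = 70 − 71 = -1.
A drops by 1 and Z drops by 1 — a proton was emitted.

proton emission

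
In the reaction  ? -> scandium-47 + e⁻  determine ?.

Conserve mass number: A = 47 + 0, so A = 47.
Conserve atomic number: Z = 21 − 1, so Z = 20.
Z = 20 is calcium, so the species is calcium-47.

Ca-47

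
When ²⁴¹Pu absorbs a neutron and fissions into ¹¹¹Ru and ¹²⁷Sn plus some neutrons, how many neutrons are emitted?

Conserve mass number: 242 = 111 + 127 + k, so k = 242 − 238 = 4.
Check atomic number: 94 = 44 + 50 + 0 = 94. ✓

4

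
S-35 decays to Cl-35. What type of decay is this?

ΔA = 35 − 35 = 0; ΔZ = 17 − 16 = +1.
A is unchanged and Z rises by 1 — a neutron has become a proton (β⁻ decay).

beta-minus decay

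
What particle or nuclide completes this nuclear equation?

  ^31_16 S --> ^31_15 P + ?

positron

Conserve mass number: 31 = 31 + A, so A = 0.
Conserve atomic number: 16 = 15 + Z, so Z = 1.
A = 0 and Z = 1 is ^0_1 e — a positron.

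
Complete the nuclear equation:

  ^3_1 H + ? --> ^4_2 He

Conserve mass number: 3 + A = 4, so A = 1.
Conserve atomic number: 1 + Z = 2, so Z = 1.
A = 1 and Z = 1 is ^1_1 H — a proton.

proton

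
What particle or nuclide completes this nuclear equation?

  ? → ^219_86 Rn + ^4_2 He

Conserve mass number: A = 219 + 4, so A = 223.
Conserve atomic number: Z = 86 + 2, so Z = 88.
Z = 88 is radium, so the species is ^223_88 Ra.

Ra-223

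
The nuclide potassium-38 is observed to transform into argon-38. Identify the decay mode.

ΔA = 38 − 38 = 0; ΔZ = 18 − 19 = -1.
A is unchanged and Z drops by 1 — a proton has become a neutron (β⁺ emission or electron capture).

beta-plus decay or electron capture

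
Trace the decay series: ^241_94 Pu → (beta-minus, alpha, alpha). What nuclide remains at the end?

Start: (A, Z) = (241, 94).
After β⁻: (241, 95).
After α: (237, 93).
After α: (233, 91).
Z = 91 is protactinium.

Pa-233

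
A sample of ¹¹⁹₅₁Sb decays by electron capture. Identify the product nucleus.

Sn-119

Electron capture: mass number changes by +0, atomic number by -1.
A: 119 = 119; Z: 51 − 1 = 50.
Z = 50 is tin, so the daughter is ¹¹⁹₅₀Sn.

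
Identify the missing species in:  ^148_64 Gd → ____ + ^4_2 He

Conserve mass number: 148 = A + 4, so A = 144.
Conserve atomic number: 64 = Z + 2, so Z = 62.
Z = 62 is samarium, so the species is ^144_62 Sm.

Sm-144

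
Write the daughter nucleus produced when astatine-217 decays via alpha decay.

Alpha decay: mass number changes by -4, atomic number by -2.
A: 217 − 4 = 213; Z: 85 − 2 = 83.
Z = 83 is bismuth, so the daughter is bismuth-213.

Bi-213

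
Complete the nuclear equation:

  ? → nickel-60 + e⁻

Co-60

Conserve mass number: A = 60 + 0, so A = 60.
Conserve atomic number: Z = 28 − 1, so Z = 27.
Z = 27 is cobalt, so the species is cobalt-60.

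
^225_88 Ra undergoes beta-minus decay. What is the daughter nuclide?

Beta-minus decay: mass number changes by +0, atomic number by +1.
A: 225 = 225; Z: 88 + 1 = 89.
Z = 89 is actinium, so the daughter is ^225_89 Ac.

Ac-225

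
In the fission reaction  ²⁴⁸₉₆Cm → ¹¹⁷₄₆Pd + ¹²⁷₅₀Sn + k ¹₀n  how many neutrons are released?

Conserve mass number: 248 = 117 + 127 + k, so k = 248 − 244 = 4.
Check atomic number: 96 = 46 + 50 + 0 = 96. ✓

4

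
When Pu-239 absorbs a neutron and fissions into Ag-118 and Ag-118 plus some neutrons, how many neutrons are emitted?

4

Conserve mass number: 240 = 118 + 118 + k, so k = 240 − 236 = 4.
Check atomic number: 94 = 47 + 47 + 0 = 94. ✓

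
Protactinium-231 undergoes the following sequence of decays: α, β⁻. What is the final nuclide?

Th-227

Start: (A, Z) = (231, 91).
After α: (227, 89).
After β⁻: (227, 90).
Z = 90 is thorium.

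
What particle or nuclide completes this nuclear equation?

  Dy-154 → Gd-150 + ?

alpha particle

Conserve mass number: 154 = 150 + A, so A = 4.
Conserve atomic number: 66 = 64 + Z, so Z = 2.
A = 4 and Z = 2 is He-4 — an alpha particle.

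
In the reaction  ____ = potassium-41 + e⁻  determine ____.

Conserve mass number: A = 41 + 0, so A = 41.
Conserve atomic number: Z = 19 − 1, so Z = 18.
Z = 18 is argon, so the species is argon-41.

Ar-41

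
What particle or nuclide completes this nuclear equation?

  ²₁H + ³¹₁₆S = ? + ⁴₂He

P-29

Conserve mass number: 2 + 31 = A + 4, so A = 29.
Conserve atomic number: 1 + 16 = Z + 2, so Z = 15.
Z = 15 is phosphorus, so the species is ²⁹₁₅P.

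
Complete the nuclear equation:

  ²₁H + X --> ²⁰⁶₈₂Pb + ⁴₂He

Conserve mass number: 2 + A = 206 + 4, so A = 208.
Conserve atomic number: 1 + Z = 82 + 2, so Z = 83.
Z = 83 is bismuth, so the species is ²⁰⁸₈₃Bi.

Bi-208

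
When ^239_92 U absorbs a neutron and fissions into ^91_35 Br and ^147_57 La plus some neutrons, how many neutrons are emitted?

Conserve mass number: 240 = 91 + 147 + k, so k = 240 − 238 = 2.
Check atomic number: 92 = 35 + 57 + 0 = 92. ✓

2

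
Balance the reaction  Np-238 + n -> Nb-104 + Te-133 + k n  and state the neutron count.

2

Conserve mass number: 239 = 104 + 133 + k, so k = 239 − 237 = 2.
Check atomic number: 93 = 41 + 52 + 0 = 93. ✓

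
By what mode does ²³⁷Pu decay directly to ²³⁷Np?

ΔA = 237 − 237 = 0; ΔZ = 93 − 94 = -1.
A is unchanged and Z drops by 1 — a proton has become a neutron (β⁺ emission or electron capture).

beta-plus decay or electron capture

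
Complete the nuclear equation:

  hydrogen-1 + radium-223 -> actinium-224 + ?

Conserve mass number: 1 + 223 = 224 + A, so A = 0.
Conserve atomic number: 1 + 88 = 89 + Z, so Z = 0.
A = 0 and Z = 0 is γ — a gamma ray.

gamma ray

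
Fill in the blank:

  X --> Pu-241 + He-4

Conserve mass number: A = 241 + 4, so A = 245.
Conserve atomic number: Z = 94 + 2, so Z = 96.
Z = 96 is curium, so the species is Cm-245.

Cm-245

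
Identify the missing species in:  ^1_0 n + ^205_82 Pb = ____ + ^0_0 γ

Pb-206

Conserve mass number: 1 + 205 = A + 0, so A = 206.
Conserve atomic number: 0 + 82 = Z + 0, so Z = 82.
Z = 82 is lead, so the species is ^206_82 Pb.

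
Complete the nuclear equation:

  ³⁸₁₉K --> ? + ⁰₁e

Conserve mass number: 38 = A + 0, so A = 38.
Conserve atomic number: 19 = Z + 1, so Z = 18.
Z = 18 is argon, so the species is ³⁸₁₈Ar.

Ar-38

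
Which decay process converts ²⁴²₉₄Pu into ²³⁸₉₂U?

ΔA = 238 − 242 = -4; ΔZ = 92 − 94 = -2.
A drops by 4 and Z drops by 2 — the signature of alpha emission.

alpha decay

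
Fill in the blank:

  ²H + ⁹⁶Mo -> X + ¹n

Tc-97

Conserve mass number: 2 + 96 = A + 1, so A = 97.
Conserve atomic number: 1 + 42 = Z + 0, so Z = 43.
Z = 43 is technetium, so the species is ⁹⁷Tc.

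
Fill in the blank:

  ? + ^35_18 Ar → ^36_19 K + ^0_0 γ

Conserve mass number: A + 35 = 36 + 0, so A = 1.
Conserve atomic number: Z + 18 = 19 + 0, so Z = 1.
A = 1 and Z = 1 is ^1_1 H — a proton.

proton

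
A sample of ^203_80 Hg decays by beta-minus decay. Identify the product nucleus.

Tl-203

Beta-minus decay: mass number changes by +0, atomic number by +1.
A: 203 = 203; Z: 80 + 1 = 81.
Z = 81 is thallium, so the daughter is ^203_81 Tl.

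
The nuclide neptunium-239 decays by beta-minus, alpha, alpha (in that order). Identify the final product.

Th-231

Start: (A, Z) = (239, 93).
After β⁻: (239, 94).
After α: (235, 92).
After α: (231, 90).
Z = 90 is thorium.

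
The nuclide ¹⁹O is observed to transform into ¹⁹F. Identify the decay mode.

ΔA = 19 − 19 = 0; ΔZ = 9 − 8 = +1.
A is unchanged and Z rises by 1 — a neutron has become a proton (β⁻ decay).

beta-minus decay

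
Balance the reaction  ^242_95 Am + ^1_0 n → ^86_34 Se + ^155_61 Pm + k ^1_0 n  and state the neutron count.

2

Conserve mass number: 243 = 86 + 155 + k, so k = 243 − 241 = 2.
Check atomic number: 95 = 34 + 61 + 0 = 95. ✓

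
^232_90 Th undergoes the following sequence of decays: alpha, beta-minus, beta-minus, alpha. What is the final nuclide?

Ra-224

Start: (A, Z) = (232, 90).
After α: (228, 88).
After β⁻: (228, 89).
After β⁻: (228, 90).
After α: (224, 88).
Z = 88 is radium.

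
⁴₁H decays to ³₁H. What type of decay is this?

neutron emission

ΔA = 3 − 4 = -1; ΔZ = 1 − 1 = +0.
A drops by 1 with Z unchanged — a neutron was emitted.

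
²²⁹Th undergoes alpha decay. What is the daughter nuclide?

Ra-225

Alpha decay: mass number changes by -4, atomic number by -2.
A: 229 − 4 = 225; Z: 90 − 2 = 88.
Z = 88 is radium, so the daughter is ²²⁵Ra.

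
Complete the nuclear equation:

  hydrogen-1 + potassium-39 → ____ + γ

Ca-40

Conserve mass number: 1 + 39 = A + 0, so A = 40.
Conserve atomic number: 1 + 19 = Z + 0, so Z = 20.
Z = 20 is calcium, so the species is calcium-40.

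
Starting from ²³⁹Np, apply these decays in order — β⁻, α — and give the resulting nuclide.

U-235

Start: (A, Z) = (239, 93).
After β⁻: (239, 94).
After α: (235, 92).
Z = 92 is uranium.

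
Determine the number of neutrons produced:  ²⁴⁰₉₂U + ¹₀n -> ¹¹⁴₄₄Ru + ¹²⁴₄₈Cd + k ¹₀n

3

Conserve mass number: 241 = 114 + 124 + k, so k = 241 − 238 = 3.
Check atomic number: 92 = 44 + 48 + 0 = 92. ✓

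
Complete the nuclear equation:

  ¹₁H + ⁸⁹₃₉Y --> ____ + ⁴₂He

Sr-86

Conserve mass number: 1 + 89 = A + 4, so A = 86.
Conserve atomic number: 1 + 39 = Z + 2, so Z = 38.
Z = 38 is strontium, so the species is ⁸⁶₃₈Sr.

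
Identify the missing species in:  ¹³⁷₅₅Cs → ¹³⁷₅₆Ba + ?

beta-minus particle

Conserve mass number: 137 = 137 + A, so A = 0.
Conserve atomic number: 55 = 56 + Z, so Z = -1.
A = 0 and Z = -1 is ⁰₋₁e — a beta-minus particle.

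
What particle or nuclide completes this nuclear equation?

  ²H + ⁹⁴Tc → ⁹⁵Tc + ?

proton

Conserve mass number: 2 + 94 = 95 + A, so A = 1.
Conserve atomic number: 1 + 43 = 43 + Z, so Z = 1.
A = 1 and Z = 1 is ¹H — a proton.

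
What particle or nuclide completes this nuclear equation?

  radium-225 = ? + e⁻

Conserve mass number: 225 = A + 0, so A = 225.
Conserve atomic number: 88 = Z − 1, so Z = 89.
Z = 89 is actinium, so the species is actinium-225.

Ac-225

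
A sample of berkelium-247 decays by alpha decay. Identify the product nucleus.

Am-243

Alpha decay: mass number changes by -4, atomic number by -2.
A: 247 − 4 = 243; Z: 97 − 2 = 95.
Z = 95 is americium, so the daughter is americium-243.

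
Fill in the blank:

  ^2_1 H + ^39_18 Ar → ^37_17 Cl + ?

Conserve mass number: 2 + 39 = 37 + A, so A = 4.
Conserve atomic number: 1 + 18 = 17 + Z, so Z = 2.
A = 4 and Z = 2 is ^4_2 He — an alpha particle.

alpha particle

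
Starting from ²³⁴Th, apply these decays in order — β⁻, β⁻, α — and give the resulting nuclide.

Start: (A, Z) = (234, 90).
After β⁻: (234, 91).
After β⁻: (234, 92).
After α: (230, 90).
Z = 90 is thorium.

Th-230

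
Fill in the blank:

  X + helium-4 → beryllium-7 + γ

He-3

Conserve mass number: A + 4 = 7 + 0, so A = 3.
Conserve atomic number: Z + 2 = 4 + 0, so Z = 2.
Z = 2 is helium, so the species is helium-3.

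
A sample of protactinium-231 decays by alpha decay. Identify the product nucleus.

Ac-227

Alpha decay: mass number changes by -4, atomic number by -2.
A: 231 − 4 = 227; Z: 91 − 2 = 89.
Z = 89 is actinium, so the daughter is actinium-227.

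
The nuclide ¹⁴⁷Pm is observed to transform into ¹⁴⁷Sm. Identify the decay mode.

ΔA = 147 − 147 = 0; ΔZ = 62 − 61 = +1.
A is unchanged and Z rises by 1 — a neutron has become a proton (β⁻ decay).

beta-minus decay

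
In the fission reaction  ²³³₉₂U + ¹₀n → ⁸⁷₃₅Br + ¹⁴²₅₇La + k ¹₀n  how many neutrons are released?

Conserve mass number: 234 = 87 + 142 + k, so k = 234 − 229 = 5.
Check atomic number: 92 = 35 + 57 + 0 = 92. ✓

5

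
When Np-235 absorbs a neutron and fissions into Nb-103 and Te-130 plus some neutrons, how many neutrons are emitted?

Conserve mass number: 236 = 103 + 130 + k, so k = 236 − 233 = 3.
Check atomic number: 93 = 41 + 52 + 0 = 93. ✓

3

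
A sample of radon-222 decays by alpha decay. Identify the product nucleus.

Alpha decay: mass number changes by -4, atomic number by -2.
A: 222 − 4 = 218; Z: 86 − 2 = 84.
Z = 84 is polonium, so the daughter is polonium-218.

Po-218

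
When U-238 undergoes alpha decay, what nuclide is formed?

Th-234

Alpha decay: mass number changes by -4, atomic number by -2.
A: 238 − 4 = 234; Z: 92 − 2 = 90.
Z = 90 is thorium, so the daughter is Th-234.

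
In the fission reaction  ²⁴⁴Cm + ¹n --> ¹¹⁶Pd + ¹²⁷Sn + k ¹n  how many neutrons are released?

2

Conserve mass number: 245 = 116 + 127 + k, so k = 245 − 243 = 2.
Check atomic number: 96 = 46 + 50 + 0 = 96. ✓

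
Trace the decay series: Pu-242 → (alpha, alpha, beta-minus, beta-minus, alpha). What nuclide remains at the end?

Start: (A, Z) = (242, 94).
After α: (238, 92).
After α: (234, 90).
After β⁻: (234, 91).
After β⁻: (234, 92).
After α: (230, 90).
Z = 90 is thorium.

Th-230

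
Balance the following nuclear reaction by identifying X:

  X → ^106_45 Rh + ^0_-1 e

Ru-106

Conserve mass number: A = 106 + 0, so A = 106.
Conserve atomic number: Z = 45 − 1, so Z = 44.
Z = 44 is ruthenium, so the species is ^106_44 Ru.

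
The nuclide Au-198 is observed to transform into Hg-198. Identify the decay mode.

beta-minus decay

ΔA = 198 − 198 = 0; ΔZ = 80 − 79 = +1.
A is unchanged and Z rises by 1 — a neutron has become a proton (β⁻ decay).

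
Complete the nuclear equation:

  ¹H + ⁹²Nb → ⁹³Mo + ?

Conserve mass number: 1 + 92 = 93 + A, so A = 0.
Conserve atomic number: 1 + 41 = 42 + Z, so Z = 0.
A = 0 and Z = 0 is γ — a gamma ray.

gamma ray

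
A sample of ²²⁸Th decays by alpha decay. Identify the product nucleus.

Ra-224

Alpha decay: mass number changes by -4, atomic number by -2.
A: 228 − 4 = 224; Z: 90 − 2 = 88.
Z = 88 is radium, so the daughter is ²²⁴Ra.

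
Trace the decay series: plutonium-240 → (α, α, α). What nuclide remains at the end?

Ra-228

Start: (A, Z) = (240, 94).
After α: (236, 92).
After α: (232, 90).
After α: (228, 88).
Z = 88 is radium.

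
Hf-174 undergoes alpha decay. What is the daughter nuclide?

Alpha decay: mass number changes by -4, atomic number by -2.
A: 174 − 4 = 170; Z: 72 − 2 = 70.
Z = 70 is ytterbium, so the daughter is Yb-170.

Yb-170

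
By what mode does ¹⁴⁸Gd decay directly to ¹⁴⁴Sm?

ΔA = 144 − 148 = -4; ΔZ = 62 − 64 = -2.
A drops by 4 and Z drops by 2 — the signature of alpha emission.

alpha decay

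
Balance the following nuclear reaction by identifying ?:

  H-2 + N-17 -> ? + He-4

C-15

Conserve mass number: 2 + 17 = A + 4, so A = 15.
Conserve atomic number: 1 + 7 = Z + 2, so Z = 6.
Z = 6 is carbon, so the species is C-15.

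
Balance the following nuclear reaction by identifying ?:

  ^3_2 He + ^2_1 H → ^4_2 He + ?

proton

Conserve mass number: 3 + 2 = 4 + A, so A = 1.
Conserve atomic number: 2 + 1 = 2 + Z, so Z = 1.
A = 1 and Z = 1 is ^1_1 H — a proton.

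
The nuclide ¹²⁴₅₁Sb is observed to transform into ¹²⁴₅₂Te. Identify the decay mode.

ΔA = 124 − 124 = 0; ΔZ = 52 − 51 = +1.
A is unchanged and Z rises by 1 — a neutron has become a proton (β⁻ decay).

beta-minus decay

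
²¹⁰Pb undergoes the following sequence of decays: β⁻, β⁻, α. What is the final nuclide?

Pb-206

Start: (A, Z) = (210, 82).
After β⁻: (210, 83).
After β⁻: (210, 84).
After α: (206, 82).
Z = 82 is lead.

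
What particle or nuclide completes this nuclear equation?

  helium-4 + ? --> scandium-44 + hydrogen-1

Conserve mass number: 4 + A = 44 + 1, so A = 41.
Conserve atomic number: 2 + Z = 21 + 1, so Z = 20.
Z = 20 is calcium, so the species is calcium-41.

Ca-41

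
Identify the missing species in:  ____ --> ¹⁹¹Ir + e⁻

Conserve mass number: A = 191 + 0, so A = 191.
Conserve atomic number: Z = 77 − 1, so Z = 76.
Z = 76 is osmium, so the species is ¹⁹¹Os.

Os-191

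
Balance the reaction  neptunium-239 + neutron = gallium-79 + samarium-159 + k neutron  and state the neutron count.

Conserve mass number: 240 = 79 + 159 + k, so k = 240 − 238 = 2.
Check atomic number: 93 = 31 + 62 + 0 = 93. ✓

2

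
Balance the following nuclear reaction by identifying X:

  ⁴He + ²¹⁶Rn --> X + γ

Ra-220

Conserve mass number: 4 + 216 = A + 0, so A = 220.
Conserve atomic number: 2 + 86 = Z + 0, so Z = 88.
Z = 88 is radium, so the species is ²²⁰Ra.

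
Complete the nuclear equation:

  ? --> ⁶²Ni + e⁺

Cu-62

Conserve mass number: A = 62 + 0, so A = 62.
Conserve atomic number: Z = 28 + 1, so Z = 29.
Z = 29 is copper, so the species is ⁶²Cu.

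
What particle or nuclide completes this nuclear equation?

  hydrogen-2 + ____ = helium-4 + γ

Conserve mass number: 2 + A = 4 + 0, so A = 2.
Conserve atomic number: 1 + Z = 2 + 0, so Z = 1.
A = 2 and Z = 1 is hydrogen-2 — a deuteron.

deuteron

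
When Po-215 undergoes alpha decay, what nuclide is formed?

Alpha decay: mass number changes by -4, atomic number by -2.
A: 215 − 4 = 211; Z: 84 − 2 = 82.
Z = 82 is lead, so the daughter is Pb-211.

Pb-211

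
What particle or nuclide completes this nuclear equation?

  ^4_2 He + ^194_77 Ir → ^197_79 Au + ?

neutron

Conserve mass number: 4 + 194 = 197 + A, so A = 1.
Conserve atomic number: 2 + 77 = 79 + Z, so Z = 0.
A = 1 and Z = 0 is ^1_0 n — a neutron.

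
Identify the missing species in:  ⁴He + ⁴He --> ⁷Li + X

proton

Conserve mass number: 4 + 4 = 7 + A, so A = 1.
Conserve atomic number: 2 + 2 = 3 + Z, so Z = 1.
A = 1 and Z = 1 is ¹H — a proton.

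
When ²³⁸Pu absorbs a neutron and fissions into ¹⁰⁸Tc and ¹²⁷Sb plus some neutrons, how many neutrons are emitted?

4

Conserve mass number: 239 = 108 + 127 + k, so k = 239 − 235 = 4.
Check atomic number: 94 = 43 + 51 + 0 = 94. ✓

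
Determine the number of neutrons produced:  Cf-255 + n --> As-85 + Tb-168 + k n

3

Conserve mass number: 256 = 85 + 168 + k, so k = 256 − 253 = 3.
Check atomic number: 98 = 33 + 65 + 0 = 98. ✓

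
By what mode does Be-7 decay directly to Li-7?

ΔA = 7 − 7 = 0; ΔZ = 3 − 4 = -1.
A is unchanged and Z drops by 1 — a proton has become a neutron (β⁺ emission or electron capture).

beta-plus decay or electron capture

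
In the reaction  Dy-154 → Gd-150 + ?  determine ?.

alpha particle

Conserve mass number: 154 = 150 + A, so A = 4.
Conserve atomic number: 66 = 64 + Z, so Z = 2.
A = 4 and Z = 2 is He-4 — an alpha particle.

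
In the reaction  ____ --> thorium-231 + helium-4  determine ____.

Conserve mass number: A = 231 + 4, so A = 235.
Conserve atomic number: Z = 90 + 2, so Z = 92.
Z = 92 is uranium, so the species is uranium-235.

U-235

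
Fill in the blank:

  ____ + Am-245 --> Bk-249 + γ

alpha particle

Conserve mass number: A + 245 = 249 + 0, so A = 4.
Conserve atomic number: Z + 95 = 97 + 0, so Z = 2.
A = 4 and Z = 2 is He-4 — an alpha particle.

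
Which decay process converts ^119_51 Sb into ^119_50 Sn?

ΔA = 119 − 119 = 0; ΔZ = 50 − 51 = -1.
A is unchanged and Z drops by 1 — a proton has become a neutron (β⁺ emission or electron capture).

beta-plus decay or electron capture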